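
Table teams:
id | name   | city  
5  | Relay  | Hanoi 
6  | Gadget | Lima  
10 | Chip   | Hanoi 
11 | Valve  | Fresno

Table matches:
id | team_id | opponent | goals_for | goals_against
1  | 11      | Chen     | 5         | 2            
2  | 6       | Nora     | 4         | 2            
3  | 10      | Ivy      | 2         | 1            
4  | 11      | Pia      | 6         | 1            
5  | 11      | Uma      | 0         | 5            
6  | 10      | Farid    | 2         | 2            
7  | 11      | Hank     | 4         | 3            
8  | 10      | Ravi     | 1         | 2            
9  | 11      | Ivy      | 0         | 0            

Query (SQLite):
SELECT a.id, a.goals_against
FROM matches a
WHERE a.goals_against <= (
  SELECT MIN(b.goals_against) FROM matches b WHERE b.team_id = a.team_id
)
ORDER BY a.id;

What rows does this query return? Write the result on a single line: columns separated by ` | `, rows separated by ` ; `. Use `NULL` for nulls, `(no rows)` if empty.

For each matches row a, compute MIN(goals_against) over rows sharing a.team_id.
Keep row a if a.goals_against <= that per-group MIN.
  team_id=6: MIN(goals_against) = 2
  team_id=10: MIN(goals_against) = 1
  team_id=11: MIN(goals_against) = 0

2 | 2 ; 3 | 1 ; 9 | 0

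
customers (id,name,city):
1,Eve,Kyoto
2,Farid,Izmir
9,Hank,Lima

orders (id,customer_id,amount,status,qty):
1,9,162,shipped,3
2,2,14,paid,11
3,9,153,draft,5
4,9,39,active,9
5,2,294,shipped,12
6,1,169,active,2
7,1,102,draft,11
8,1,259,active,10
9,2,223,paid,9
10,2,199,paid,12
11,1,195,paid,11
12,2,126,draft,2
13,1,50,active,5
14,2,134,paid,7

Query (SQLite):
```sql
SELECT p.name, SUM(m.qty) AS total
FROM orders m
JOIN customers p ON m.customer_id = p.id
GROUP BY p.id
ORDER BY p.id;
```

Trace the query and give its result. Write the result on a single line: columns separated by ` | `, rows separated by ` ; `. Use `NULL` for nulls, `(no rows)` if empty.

Join each orders row to its customers via customer_id.
Group joined rows by customers.id; compute SUM(m.qty) per group.
  1: ids {6, 7, 8, 11, 13} → SUM(m.qty)=39
  2: ids {2, 5, 9, 10, 12, 14} → SUM(m.qty)=53
  9: ids {1, 3, 4} → SUM(m.qty)=17

Eve | 39 ; Farid | 53 ; Hank | 17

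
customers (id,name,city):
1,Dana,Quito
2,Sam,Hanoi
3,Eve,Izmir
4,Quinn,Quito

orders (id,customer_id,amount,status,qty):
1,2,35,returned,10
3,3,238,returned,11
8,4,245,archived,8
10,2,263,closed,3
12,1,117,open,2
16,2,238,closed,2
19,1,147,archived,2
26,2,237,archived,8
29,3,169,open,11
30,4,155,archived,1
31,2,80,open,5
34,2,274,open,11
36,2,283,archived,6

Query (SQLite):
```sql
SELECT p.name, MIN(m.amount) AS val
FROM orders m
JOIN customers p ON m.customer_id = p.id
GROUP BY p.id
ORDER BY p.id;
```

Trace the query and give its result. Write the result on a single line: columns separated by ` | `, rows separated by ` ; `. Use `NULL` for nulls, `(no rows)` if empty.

Dana | 117 ; Sam | 35 ; Eve | 169 ; Quinn | 155

Join each orders row to its customers via customer_id.
Group joined rows by customers.id; compute MIN(m.amount) per group.
  1: ids {12, 19} → MIN(m.amount)=117
  2: ids {1, 10, 16, 26, 31, 34, 36} → MIN(m.amount)=35
  3: ids {3, 29} → MIN(m.amount)=169
  4: ids {8, 30} → MIN(m.amount)=155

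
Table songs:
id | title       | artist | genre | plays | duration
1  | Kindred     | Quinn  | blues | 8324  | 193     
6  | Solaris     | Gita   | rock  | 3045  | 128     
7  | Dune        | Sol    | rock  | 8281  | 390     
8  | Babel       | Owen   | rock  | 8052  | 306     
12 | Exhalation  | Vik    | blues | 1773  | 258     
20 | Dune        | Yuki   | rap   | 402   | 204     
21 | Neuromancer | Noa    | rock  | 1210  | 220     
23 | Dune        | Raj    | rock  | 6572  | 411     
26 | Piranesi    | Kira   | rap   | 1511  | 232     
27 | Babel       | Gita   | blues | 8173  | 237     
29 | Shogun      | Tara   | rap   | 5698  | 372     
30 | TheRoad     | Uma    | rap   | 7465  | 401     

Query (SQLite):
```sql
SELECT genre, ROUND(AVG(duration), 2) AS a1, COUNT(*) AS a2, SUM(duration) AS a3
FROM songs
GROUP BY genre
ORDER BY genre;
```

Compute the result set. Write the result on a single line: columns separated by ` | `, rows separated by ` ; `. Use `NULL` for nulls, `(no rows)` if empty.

Group songs by genre.
Per group compute: ROUND(AVG(duration), 2), COUNT(*), SUM(duration).
  blues: ids {1, 12, 27} → ROUND(AVG(duration), 2)=229.33, COUNT(*)=3, SUM(duration)=688
  rap: ids {20, 26, 29, 30} → ROUND(AVG(duration), 2)=302.25, COUNT(*)=4, SUM(duration)=1209
  rock: ids {6, 7, 8, 21, 23} → ROUND(AVG(duration), 2)=291, COUNT(*)=5, SUM(duration)=1455

blues | 229.33 | 3 | 688 ; rap | 302.25 | 4 | 1209 ; rock | 291 | 5 | 1455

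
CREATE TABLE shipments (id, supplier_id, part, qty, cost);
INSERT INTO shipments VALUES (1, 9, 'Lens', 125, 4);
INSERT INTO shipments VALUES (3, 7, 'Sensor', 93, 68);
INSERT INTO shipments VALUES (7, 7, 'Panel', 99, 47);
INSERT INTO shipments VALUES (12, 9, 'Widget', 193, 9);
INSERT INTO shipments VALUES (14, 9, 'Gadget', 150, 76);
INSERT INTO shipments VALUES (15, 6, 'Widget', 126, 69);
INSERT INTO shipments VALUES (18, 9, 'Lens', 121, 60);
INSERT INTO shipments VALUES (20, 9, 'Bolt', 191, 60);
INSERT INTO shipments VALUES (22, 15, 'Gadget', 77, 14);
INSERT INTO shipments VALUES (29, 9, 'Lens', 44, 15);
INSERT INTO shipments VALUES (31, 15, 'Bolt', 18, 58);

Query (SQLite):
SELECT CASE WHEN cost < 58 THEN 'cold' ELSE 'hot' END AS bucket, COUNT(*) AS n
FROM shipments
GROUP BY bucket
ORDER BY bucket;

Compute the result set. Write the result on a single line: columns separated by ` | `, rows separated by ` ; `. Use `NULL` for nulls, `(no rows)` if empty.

cold | 5 ; hot | 6

Bucket rows by cost < 58 → 'cold' else 'hot'; count each bucket.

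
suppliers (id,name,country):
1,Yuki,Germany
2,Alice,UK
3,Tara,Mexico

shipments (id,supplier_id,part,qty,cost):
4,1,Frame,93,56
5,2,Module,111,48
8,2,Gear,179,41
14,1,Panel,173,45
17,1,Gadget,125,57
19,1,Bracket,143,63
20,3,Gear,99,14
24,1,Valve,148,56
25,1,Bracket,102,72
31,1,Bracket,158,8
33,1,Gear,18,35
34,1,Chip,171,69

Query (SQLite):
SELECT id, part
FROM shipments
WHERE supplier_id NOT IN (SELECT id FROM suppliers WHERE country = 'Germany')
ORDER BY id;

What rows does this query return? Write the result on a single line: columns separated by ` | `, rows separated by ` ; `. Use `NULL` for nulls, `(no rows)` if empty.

Inner query: suppliers.id where country = 'Germany'.
Outer: keep shipments rows whose supplier_id is not in that set.
Inner query → {1}

5 | Module ; 8 | Gear ; 20 | Gear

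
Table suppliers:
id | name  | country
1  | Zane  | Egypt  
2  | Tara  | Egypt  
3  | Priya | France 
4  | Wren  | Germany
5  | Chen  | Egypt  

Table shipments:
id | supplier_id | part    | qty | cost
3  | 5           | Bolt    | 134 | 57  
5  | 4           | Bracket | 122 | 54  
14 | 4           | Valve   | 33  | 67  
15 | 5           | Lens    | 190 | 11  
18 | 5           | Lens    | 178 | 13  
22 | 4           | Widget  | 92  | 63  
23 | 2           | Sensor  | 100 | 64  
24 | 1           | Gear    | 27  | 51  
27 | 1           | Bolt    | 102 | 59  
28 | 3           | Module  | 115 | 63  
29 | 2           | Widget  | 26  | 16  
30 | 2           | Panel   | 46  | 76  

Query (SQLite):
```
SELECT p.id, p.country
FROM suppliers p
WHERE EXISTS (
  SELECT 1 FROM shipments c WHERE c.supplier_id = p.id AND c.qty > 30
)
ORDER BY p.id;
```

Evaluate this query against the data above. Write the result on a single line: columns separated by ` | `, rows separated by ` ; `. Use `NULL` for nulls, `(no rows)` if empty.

1 | Egypt ; 2 | Egypt ; 3 | France ; 4 | Germany ; 5 | Egypt

For each suppliers row, check whether any shipments with matching supplier_id has qty > 30.
Keep rows where that is true.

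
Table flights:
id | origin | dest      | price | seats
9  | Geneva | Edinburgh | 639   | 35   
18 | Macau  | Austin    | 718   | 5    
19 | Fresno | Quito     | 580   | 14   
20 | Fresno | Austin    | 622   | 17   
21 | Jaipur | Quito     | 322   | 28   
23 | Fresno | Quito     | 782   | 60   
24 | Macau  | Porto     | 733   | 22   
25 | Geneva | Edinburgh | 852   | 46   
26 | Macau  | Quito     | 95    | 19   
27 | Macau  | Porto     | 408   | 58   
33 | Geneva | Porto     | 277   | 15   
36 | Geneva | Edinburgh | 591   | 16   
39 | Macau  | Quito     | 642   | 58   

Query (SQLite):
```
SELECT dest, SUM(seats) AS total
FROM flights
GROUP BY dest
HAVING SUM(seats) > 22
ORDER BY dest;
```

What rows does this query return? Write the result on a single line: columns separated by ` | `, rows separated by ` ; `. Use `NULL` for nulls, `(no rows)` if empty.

Partition flights by dest; compute SUM(seats) within each group.
HAVING: keep groups where SUM(seats) > 22.
  Austin: ids {18, 20} → SUM(seats)=22
  Edinburgh: ids {9, 25, 36} → SUM(seats)=97
  Porto: ids {24, 27, 33} → SUM(seats)=95
  Quito: ids {19, 21, 23, 26, 39} → SUM(seats)=179

Edinburgh | 97 ; Porto | 95 ; Quito | 179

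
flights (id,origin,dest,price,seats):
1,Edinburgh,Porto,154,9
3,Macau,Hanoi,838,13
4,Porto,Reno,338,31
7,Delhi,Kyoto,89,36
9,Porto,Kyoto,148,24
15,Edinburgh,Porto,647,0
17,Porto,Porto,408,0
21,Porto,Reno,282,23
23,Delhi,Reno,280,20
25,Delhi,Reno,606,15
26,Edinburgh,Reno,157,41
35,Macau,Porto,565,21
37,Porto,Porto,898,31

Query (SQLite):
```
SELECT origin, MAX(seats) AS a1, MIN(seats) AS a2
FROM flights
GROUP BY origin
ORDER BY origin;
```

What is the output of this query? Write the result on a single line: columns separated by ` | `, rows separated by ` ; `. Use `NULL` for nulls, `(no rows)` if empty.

Group flights by origin.
Per group compute: MAX(seats), MIN(seats).
  Delhi: ids {7, 23, 25} → MAX(seats)=36, MIN(seats)=15
  Edinburgh: ids {1, 15, 26} → MAX(seats)=41, MIN(seats)=0
  Macau: ids {3, 35} → MAX(seats)=21, MIN(seats)=13
  Porto: ids {4, 9, 17, 21, 37} → MAX(seats)=31, MIN(seats)=0

Delhi | 36 | 15 ; Edinburgh | 41 | 0 ; Macau | 21 | 13 ; Porto | 31 | 0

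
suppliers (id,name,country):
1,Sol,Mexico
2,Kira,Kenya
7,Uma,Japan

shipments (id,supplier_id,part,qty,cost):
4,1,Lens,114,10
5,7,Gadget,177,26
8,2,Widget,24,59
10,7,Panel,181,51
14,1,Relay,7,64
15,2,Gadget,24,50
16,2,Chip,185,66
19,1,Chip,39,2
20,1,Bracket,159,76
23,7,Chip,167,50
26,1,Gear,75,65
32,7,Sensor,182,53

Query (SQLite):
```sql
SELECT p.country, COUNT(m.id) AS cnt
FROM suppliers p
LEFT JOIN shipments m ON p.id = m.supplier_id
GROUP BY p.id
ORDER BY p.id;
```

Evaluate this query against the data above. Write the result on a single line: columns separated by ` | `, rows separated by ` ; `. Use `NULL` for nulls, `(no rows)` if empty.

LEFT JOIN keeps every suppliers row; unmatched ones get NULL for shipments columns.
Group by suppliers.id and compute COUNT(m.id). COUNT(col) of an all-NULL group is 0.
  1: ids {4, 14, 19, 20, 26} → COUNT(m.id)=5
  2: ids {8, 15, 16} → COUNT(m.id)=3
  7: ids {5, 10, 23, 32} → COUNT(m.id)=4

Mexico | 5 ; Kenya | 3 ; Japan | 4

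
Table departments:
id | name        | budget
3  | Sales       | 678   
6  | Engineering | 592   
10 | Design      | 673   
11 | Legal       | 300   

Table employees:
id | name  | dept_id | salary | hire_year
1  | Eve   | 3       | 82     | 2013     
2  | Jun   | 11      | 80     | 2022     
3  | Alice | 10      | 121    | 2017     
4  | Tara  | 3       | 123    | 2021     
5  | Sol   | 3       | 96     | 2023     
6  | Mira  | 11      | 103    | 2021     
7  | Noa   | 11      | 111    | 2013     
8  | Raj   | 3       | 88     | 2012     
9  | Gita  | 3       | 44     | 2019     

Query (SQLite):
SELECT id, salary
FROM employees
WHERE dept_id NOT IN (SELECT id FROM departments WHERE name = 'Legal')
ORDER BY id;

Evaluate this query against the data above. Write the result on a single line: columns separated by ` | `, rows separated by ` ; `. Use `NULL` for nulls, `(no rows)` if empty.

1 | 82 ; 3 | 121 ; 4 | 123 ; 5 | 96 ; 8 | 88 ; 9 | 44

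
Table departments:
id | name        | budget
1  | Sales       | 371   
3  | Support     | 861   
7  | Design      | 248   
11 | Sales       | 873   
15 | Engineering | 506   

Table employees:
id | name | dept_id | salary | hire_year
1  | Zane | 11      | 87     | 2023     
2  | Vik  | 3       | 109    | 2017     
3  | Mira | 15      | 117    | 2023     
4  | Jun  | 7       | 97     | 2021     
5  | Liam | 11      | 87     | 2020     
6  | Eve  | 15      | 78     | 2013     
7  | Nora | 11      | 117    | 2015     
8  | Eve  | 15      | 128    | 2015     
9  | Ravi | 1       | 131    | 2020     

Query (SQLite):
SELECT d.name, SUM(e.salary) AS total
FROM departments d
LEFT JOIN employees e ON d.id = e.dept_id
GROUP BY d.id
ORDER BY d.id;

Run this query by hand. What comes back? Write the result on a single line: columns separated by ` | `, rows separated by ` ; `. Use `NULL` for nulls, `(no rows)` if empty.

LEFT JOIN keeps every departments row; unmatched ones get NULL for employees columns.
Group by departments.id and compute SUM(e.salary). SUM over an all-NULL group is NULL.
  1: ids {9} → SUM(e.salary)=131
  3: ids {2} → SUM(e.salary)=109
  7: ids {4} → SUM(e.salary)=97
  11: ids {1, 5, 7} → SUM(e.salary)=291
  15: ids {3, 6, 8} → SUM(e.salary)=323

Sales | 131 ; Support | 109 ; Design | 97 ; Sales | 291 ; Engineering | 323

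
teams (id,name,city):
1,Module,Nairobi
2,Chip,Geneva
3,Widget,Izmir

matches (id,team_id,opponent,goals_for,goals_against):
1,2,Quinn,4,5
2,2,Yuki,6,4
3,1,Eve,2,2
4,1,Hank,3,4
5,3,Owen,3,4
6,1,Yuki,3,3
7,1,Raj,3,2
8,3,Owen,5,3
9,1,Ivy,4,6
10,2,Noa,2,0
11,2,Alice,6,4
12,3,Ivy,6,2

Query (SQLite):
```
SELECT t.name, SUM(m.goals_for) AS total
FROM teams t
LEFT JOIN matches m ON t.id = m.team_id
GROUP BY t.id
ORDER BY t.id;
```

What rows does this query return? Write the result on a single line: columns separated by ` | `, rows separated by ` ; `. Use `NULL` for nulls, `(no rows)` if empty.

LEFT JOIN keeps every teams row; unmatched ones get NULL for matches columns.
Group by teams.id and compute SUM(m.goals_for). SUM over an all-NULL group is NULL.
  1: ids {3, 4, 6, 7, 9} → SUM(m.goals_for)=15
  2: ids {1, 2, 10, 11} → SUM(m.goals_for)=18
  3: ids {5, 8, 12} → SUM(m.goals_for)=14

Module | 15 ; Chip | 18 ; Widget | 14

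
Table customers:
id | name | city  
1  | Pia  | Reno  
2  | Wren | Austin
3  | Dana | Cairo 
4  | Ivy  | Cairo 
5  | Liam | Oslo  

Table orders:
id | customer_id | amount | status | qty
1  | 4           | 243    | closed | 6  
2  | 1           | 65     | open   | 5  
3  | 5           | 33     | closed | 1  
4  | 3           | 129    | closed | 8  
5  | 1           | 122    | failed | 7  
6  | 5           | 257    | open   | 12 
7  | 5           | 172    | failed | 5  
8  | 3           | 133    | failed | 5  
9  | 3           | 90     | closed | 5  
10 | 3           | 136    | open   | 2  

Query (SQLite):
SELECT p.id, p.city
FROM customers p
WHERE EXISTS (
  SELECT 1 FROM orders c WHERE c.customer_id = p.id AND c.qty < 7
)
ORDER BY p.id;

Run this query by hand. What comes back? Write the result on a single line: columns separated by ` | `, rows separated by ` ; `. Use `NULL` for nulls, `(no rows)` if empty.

1 | Reno ; 3 | Cairo ; 4 | Cairo ; 5 | Oslo

For each customers row, check whether any orders with matching customer_id has qty < 7.
Keep rows where that is true.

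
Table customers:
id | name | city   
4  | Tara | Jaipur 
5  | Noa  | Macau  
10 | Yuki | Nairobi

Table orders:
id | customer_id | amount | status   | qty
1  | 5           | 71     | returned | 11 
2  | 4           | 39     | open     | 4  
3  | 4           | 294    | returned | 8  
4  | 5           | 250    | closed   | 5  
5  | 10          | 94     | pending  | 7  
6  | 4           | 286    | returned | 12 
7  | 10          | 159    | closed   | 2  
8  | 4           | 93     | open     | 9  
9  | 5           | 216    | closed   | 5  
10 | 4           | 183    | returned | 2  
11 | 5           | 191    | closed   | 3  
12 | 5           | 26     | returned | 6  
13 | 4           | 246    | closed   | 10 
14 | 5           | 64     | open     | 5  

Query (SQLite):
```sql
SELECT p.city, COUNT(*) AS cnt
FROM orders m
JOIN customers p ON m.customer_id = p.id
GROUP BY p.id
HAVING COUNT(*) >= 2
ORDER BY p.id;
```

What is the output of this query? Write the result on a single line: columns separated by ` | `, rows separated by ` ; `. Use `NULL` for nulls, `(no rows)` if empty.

Jaipur | 6 ; Macau | 6 ; Nairobi | 2

Join each orders row to its customers via customer_id.
Group joined rows by customers.id; compute COUNT(*) per group.
HAVING: keep groups with count ≥ 2.
  4: ids {2, 3, 6, 8, 10, 13} → COUNT(*)=6
  5: ids {1, 4, 9, 11, 12, 14} → COUNT(*)=6
  10: ids {5, 7} → COUNT(*)=2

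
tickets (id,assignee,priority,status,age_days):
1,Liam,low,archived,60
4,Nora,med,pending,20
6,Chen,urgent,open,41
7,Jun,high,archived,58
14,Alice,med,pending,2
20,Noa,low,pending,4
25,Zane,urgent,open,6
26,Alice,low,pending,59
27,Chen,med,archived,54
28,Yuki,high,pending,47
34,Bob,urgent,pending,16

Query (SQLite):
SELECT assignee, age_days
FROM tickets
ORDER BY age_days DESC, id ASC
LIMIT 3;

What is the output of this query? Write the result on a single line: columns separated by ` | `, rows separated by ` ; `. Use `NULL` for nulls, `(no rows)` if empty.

Liam | 60 ; Alice | 59 ; Jun | 58

Sort by age_days desc, tiebreak id asc: (60, id=1), (59, id=26), (58, id=7), (54, id=27), (47, id=28), (41, id=6) …. Take first 3.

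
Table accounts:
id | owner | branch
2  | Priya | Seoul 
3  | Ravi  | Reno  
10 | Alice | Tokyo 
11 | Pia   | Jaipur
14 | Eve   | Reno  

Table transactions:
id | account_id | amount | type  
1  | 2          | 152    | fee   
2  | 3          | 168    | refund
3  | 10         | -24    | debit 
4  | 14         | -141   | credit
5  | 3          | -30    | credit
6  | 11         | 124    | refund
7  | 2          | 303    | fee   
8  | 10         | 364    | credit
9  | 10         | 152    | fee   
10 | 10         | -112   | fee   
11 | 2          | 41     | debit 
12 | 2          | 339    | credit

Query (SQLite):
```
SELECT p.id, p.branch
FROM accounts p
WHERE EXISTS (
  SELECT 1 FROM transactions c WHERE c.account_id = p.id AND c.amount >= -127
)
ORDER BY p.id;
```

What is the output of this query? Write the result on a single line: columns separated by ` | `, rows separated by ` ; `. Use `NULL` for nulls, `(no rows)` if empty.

2 | Seoul ; 3 | Reno ; 10 | Tokyo ; 11 | Jaipur

For each accounts row, check whether any transactions with matching account_id has amount >= -127.
Keep rows where that is true.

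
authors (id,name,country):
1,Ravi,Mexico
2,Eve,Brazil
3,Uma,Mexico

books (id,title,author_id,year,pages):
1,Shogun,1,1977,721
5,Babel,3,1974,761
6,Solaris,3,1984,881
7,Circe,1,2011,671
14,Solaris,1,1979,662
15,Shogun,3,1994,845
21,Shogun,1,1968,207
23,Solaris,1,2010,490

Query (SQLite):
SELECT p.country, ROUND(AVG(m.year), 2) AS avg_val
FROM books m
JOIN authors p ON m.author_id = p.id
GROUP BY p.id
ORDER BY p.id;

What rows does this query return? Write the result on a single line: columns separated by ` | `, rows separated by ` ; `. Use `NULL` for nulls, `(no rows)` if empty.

Join each books row to its authors via author_id.
Group joined rows by authors.id; compute ROUND(AVG(m.year), 2) per group.
  1: ids {1, 7, 14, 21, 23} → ROUND(AVG(m.year), 2)=1989
  3: ids {5, 6, 15} → ROUND(AVG(m.year), 2)=1984

Mexico | 1989 ; Mexico | 1984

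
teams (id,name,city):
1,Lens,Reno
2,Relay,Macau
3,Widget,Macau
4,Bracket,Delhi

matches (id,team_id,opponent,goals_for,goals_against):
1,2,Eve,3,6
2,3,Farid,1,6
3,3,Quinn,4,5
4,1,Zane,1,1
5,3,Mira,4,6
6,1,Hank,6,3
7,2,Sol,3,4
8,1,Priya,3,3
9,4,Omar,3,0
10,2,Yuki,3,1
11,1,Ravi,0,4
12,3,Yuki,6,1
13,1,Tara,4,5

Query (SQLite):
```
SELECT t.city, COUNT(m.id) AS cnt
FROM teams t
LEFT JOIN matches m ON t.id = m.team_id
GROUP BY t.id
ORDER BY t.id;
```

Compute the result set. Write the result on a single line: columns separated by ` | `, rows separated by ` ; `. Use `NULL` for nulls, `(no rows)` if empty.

Reno | 5 ; Macau | 3 ; Macau | 4 ; Delhi | 1

LEFT JOIN keeps every teams row; unmatched ones get NULL for matches columns.
Group by teams.id and compute COUNT(m.id). COUNT(col) of an all-NULL group is 0.
  1: ids {4, 6, 8, 11, 13} → COUNT(m.id)=5
  2: ids {1, 7, 10} → COUNT(m.id)=3
  3: ids {2, 3, 5, 12} → COUNT(m.id)=4
  4: ids {9} → COUNT(m.id)=1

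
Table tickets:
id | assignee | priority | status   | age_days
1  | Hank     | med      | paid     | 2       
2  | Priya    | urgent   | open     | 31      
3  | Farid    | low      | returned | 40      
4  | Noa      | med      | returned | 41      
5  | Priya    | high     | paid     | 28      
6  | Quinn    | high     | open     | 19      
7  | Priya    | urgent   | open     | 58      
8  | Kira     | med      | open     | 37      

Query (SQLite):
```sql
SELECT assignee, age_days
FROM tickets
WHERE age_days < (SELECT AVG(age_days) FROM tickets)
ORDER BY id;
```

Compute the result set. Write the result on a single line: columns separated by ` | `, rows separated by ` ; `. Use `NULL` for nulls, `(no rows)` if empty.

Scalar subquery: AVG(age_days) over all tickets rows = 32.0.
Keep rows where age_days < that value.

Hank | 2 ; Priya | 31 ; Priya | 28 ; Quinn | 19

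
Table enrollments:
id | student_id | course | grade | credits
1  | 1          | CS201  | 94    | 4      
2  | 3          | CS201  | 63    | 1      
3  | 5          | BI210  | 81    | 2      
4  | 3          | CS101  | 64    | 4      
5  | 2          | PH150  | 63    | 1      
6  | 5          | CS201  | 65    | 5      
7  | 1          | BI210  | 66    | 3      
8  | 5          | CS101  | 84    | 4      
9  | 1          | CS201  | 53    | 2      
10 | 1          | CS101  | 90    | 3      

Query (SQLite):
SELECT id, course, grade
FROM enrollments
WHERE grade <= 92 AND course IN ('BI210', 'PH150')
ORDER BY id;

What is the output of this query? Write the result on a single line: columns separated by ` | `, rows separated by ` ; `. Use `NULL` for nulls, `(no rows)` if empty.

3 | BI210 | 81 ; 5 | PH150 | 63 ; 7 | BI210 | 66

grade <= 92: ids {2, 3, 4, 5, 6, 7, 8, 9, 10}
course IN ('BI210', 'PH150'): ids {3, 5, 7}
Combine with AND.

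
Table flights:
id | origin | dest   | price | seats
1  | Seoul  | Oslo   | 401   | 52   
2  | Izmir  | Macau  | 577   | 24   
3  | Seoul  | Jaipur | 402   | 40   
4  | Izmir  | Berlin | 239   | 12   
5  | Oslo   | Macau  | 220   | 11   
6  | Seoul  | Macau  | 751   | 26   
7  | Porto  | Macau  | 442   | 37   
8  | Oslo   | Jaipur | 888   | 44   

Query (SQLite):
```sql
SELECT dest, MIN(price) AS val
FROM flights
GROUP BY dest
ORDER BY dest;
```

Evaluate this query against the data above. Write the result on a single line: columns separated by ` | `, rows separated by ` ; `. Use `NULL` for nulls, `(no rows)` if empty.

Berlin | 239 ; Jaipur | 402 ; Macau | 220 ; Oslo | 401

Partition flights by dest; compute MIN(price) within each group.
  Berlin: ids {4} → MIN(price)=239
  Jaipur: ids {3, 8} → MIN(price)=402
  Macau: ids {2, 5, 6, 7} → MIN(price)=220
  Oslo: ids {1} → MIN(price)=401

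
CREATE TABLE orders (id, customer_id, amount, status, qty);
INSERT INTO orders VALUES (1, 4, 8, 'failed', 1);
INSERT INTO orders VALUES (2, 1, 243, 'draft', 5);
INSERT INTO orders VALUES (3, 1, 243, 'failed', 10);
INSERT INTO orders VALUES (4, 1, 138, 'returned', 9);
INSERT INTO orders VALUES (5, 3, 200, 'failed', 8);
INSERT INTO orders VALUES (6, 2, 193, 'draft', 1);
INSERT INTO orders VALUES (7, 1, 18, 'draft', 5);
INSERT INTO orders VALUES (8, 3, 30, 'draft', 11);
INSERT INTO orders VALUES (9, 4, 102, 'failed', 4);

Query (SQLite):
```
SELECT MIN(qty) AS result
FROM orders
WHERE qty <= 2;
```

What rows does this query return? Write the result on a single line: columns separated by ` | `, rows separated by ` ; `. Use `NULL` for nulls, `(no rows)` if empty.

1

Rows where qty <= 2 → qty values: [1, 1].
MIN of non-NULL values = 1.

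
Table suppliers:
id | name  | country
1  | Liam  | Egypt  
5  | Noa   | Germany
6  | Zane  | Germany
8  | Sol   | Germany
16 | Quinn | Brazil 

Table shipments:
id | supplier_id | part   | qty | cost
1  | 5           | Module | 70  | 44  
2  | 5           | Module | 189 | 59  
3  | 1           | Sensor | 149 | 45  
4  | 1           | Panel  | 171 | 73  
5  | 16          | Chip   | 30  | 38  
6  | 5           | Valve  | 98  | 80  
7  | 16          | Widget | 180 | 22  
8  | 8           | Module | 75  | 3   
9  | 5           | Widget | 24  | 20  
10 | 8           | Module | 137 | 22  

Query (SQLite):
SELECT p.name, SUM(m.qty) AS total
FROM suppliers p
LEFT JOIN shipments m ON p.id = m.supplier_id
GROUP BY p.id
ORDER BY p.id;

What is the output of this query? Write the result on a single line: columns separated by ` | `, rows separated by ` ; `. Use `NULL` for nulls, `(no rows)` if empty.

Liam | 320 ; Noa | 381 ; Zane | NULL ; Sol | 212 ; Quinn | 210

LEFT JOIN keeps every suppliers row; unmatched ones get NULL for shipments columns.
Group by suppliers.id and compute SUM(m.qty). SUM over an all-NULL group is NULL.
  1: ids {3, 4} → SUM(m.qty)=320
  5: ids {1, 2, 6, 9} → SUM(m.qty)=381
  6: ids {—} → SUM(m.qty)=NULL
  8: ids {8, 10} → SUM(m.qty)=212
  16: ids {5, 7} → SUM(m.qty)=210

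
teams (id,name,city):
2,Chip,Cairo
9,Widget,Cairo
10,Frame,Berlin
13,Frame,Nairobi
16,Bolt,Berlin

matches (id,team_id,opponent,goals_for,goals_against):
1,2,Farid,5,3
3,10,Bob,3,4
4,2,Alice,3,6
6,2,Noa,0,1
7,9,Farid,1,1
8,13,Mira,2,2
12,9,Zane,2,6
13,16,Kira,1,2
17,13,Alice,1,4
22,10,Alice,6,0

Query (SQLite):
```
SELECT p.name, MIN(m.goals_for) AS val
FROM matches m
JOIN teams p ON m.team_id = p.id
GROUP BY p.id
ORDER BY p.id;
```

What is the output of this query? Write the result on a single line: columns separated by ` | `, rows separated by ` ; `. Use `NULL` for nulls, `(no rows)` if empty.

Join each matches row to its teams via team_id.
Group joined rows by teams.id; compute MIN(m.goals_for) per group.
  2: ids {1, 4, 6} → MIN(m.goals_for)=0
  9: ids {7, 12} → MIN(m.goals_for)=1
  10: ids {3, 22} → MIN(m.goals_for)=3
  13: ids {8, 17} → MIN(m.goals_for)=1
  16: ids {13} → MIN(m.goals_for)=1

Chip | 0 ; Widget | 1 ; Frame | 3 ; Frame | 1 ; Bolt | 1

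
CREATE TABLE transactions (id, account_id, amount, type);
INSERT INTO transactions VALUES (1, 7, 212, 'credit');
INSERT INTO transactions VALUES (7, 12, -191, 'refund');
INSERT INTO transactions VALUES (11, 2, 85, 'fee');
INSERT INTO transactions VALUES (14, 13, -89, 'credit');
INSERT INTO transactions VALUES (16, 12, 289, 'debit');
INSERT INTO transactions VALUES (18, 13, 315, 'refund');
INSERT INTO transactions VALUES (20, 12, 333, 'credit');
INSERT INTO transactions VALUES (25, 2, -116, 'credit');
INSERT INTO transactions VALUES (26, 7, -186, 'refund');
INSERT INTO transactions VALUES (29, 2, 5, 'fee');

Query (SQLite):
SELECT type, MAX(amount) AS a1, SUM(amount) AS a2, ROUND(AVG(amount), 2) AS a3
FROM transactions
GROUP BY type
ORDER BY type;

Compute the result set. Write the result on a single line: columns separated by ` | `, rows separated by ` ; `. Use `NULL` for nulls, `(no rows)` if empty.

Group transactions by type.
Per group compute: MAX(amount), SUM(amount), ROUND(AVG(amount), 2).
  credit: ids {1, 14, 20, 25} → MAX(amount)=333, SUM(amount)=340, ROUND(AVG(amount), 2)=85
  debit: ids {16} → MAX(amount)=289, SUM(amount)=289, ROUND(AVG(amount), 2)=289
  fee: ids {11, 29} → MAX(amount)=85, SUM(amount)=90, ROUND(AVG(amount), 2)=45
  refund: ids {7, 18, 26} → MAX(amount)=315, SUM(amount)=-62, ROUND(AVG(amount), 2)=-20.67

credit | 333 | 340 | 85 ; debit | 289 | 289 | 289 ; fee | 85 | 90 | 45 ; refund | 315 | -62 | -20.67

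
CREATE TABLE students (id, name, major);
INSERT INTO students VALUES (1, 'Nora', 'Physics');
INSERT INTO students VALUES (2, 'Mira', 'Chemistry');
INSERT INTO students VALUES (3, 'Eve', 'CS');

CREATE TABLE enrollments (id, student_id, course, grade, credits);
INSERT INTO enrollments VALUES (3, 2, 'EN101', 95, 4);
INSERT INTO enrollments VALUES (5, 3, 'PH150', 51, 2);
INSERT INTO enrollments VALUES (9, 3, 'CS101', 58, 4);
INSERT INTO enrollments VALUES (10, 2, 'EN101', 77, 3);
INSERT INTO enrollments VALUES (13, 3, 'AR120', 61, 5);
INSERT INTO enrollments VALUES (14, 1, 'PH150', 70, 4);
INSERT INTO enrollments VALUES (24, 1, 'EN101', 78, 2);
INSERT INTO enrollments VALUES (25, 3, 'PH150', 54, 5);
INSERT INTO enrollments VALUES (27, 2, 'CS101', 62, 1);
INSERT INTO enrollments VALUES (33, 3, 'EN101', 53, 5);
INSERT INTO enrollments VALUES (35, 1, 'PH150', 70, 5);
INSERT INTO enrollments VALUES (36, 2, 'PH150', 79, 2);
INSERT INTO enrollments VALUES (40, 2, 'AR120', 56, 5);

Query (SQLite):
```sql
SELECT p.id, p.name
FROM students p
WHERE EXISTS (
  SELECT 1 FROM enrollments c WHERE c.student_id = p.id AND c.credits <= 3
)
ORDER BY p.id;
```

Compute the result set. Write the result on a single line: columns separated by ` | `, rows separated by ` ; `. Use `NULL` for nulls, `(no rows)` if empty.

For each students row, check whether any enrollments with matching student_id has credits <= 3.
Keep rows where that is true.

1 | Nora ; 2 | Mira ; 3 | Eve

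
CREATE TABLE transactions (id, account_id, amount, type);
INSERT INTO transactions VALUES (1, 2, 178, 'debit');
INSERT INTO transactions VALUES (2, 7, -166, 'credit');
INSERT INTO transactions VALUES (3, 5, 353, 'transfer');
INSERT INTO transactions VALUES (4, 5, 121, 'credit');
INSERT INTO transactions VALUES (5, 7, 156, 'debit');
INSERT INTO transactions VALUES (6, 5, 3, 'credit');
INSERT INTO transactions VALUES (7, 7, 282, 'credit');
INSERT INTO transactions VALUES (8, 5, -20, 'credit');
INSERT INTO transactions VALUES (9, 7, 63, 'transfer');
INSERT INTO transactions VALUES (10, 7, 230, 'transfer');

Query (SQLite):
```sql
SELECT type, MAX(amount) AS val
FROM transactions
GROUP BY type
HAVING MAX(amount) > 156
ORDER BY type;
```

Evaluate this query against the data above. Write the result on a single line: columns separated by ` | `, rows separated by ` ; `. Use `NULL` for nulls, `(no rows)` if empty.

credit | 282 ; debit | 178 ; transfer | 353

Partition transactions by type; compute MAX(amount) within each group.
HAVING: keep groups where MAX(amount) > 156.
  credit: ids {2, 4, 6, 7, 8} → MAX(amount)=282
  debit: ids {1, 5} → MAX(amount)=178
  transfer: ids {3, 9, 10} → MAX(amount)=353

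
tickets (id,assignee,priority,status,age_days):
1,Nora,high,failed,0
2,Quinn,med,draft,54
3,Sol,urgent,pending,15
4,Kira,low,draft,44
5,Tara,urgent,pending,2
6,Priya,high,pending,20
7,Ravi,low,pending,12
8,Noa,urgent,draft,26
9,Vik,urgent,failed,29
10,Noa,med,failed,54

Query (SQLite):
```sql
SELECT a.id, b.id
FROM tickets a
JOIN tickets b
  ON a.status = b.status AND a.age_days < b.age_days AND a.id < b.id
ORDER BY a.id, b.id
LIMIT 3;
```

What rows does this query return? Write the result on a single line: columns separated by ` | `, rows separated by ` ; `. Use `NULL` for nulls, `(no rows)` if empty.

Pairs (a,b) with same status, a.age_days < b.age_days, a.id < b.id.
status groups: draft:{2,4,8} failed:{1,9,10} pending:{3,5,6,7}
Ordered by (a.id, b.id); first 3.

1 | 9 ; 1 | 10 ; 3 | 6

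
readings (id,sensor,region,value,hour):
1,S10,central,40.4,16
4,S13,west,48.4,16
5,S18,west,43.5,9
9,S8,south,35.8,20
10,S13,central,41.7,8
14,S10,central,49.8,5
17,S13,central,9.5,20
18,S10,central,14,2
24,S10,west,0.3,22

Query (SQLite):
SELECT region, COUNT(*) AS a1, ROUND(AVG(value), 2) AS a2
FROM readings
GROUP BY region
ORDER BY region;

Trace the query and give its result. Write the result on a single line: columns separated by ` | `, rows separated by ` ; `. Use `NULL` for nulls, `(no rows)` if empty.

central | 5 | 31.08 ; south | 1 | 35.8 ; west | 3 | 30.73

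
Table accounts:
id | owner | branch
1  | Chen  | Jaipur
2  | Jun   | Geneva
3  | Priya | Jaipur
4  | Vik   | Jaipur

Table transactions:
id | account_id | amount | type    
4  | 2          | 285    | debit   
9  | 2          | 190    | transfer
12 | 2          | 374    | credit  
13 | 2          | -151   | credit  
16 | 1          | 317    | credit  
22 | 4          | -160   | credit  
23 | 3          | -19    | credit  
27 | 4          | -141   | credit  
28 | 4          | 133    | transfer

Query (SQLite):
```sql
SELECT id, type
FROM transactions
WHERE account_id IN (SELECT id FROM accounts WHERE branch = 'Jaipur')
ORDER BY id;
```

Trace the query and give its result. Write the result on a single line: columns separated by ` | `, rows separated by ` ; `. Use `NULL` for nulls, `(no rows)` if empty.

Inner query: accounts.id where branch = 'Jaipur'.
Outer: keep transactions rows whose account_id is in that set.
Inner query → {1, 3, 4}

16 | credit ; 22 | credit ; 23 | credit ; 27 | credit ; 28 | transfer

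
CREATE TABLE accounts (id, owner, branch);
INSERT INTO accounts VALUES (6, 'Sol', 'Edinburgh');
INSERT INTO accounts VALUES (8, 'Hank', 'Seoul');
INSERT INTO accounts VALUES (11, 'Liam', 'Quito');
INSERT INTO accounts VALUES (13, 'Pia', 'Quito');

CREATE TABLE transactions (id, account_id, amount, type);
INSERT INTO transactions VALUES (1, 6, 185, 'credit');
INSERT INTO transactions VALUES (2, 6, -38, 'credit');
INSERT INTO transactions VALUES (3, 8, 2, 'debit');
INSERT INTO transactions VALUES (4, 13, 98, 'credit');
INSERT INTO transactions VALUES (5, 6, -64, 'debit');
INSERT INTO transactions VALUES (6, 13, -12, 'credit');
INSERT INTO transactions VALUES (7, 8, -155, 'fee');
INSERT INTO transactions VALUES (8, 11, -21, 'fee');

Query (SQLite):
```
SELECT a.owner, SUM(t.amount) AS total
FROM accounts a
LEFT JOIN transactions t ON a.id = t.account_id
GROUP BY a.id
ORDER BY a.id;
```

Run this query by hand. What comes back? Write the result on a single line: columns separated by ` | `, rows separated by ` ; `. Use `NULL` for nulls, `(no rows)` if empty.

Sol | 83 ; Hank | -153 ; Liam | -21 ; Pia | 86

LEFT JOIN keeps every accounts row; unmatched ones get NULL for transactions columns.
Group by accounts.id and compute SUM(t.amount). SUM over an all-NULL group is NULL.
  6: ids {1, 2, 5} → SUM(t.amount)=83
  8: ids {3, 7} → SUM(t.amount)=-153
  11: ids {8} → SUM(t.amount)=-21
  13: ids {4, 6} → SUM(t.amount)=86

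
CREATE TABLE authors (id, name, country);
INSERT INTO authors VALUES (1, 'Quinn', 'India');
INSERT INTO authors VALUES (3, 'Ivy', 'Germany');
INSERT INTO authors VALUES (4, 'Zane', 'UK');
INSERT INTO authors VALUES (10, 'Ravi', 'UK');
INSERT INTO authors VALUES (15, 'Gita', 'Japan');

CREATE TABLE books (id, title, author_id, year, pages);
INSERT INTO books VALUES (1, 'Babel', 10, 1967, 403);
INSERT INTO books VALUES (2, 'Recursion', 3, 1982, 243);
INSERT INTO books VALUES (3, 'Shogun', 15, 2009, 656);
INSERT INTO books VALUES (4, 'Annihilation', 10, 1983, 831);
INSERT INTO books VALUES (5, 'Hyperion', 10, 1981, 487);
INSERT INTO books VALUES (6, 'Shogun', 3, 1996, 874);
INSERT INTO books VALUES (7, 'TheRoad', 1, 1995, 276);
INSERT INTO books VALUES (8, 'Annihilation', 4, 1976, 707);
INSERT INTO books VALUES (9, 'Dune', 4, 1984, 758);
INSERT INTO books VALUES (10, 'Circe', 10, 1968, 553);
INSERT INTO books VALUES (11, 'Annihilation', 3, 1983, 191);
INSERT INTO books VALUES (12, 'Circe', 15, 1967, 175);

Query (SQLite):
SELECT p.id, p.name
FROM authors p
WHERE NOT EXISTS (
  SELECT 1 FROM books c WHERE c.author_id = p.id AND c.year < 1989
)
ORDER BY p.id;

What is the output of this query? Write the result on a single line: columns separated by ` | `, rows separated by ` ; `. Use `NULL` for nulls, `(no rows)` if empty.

For each authors row, check whether any books with matching author_id has year < 1989.
Keep rows where that is false.

1 | Quinn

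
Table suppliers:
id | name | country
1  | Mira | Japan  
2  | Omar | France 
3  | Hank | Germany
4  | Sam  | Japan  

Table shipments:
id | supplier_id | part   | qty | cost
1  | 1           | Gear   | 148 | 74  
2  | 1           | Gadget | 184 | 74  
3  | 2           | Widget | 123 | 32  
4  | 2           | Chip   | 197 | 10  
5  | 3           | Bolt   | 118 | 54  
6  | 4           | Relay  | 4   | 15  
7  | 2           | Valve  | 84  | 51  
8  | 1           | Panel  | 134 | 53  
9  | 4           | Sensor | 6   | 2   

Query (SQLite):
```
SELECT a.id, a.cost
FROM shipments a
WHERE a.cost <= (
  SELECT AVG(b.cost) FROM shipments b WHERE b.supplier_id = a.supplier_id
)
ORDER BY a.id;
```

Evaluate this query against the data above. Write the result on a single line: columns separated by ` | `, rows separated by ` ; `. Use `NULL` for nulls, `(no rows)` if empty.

For each shipments row a, compute AVG(cost) over rows sharing a.supplier_id.
Keep row a if a.cost <= that per-group AVG.
  supplier_id=1: AVG(cost) = 67.0
  supplier_id=2: AVG(cost) = 31.0
  supplier_id=3: AVG(cost) = 54.0
  supplier_id=4: AVG(cost) = 8.5

4 | 10 ; 5 | 54 ; 8 | 53 ; 9 | 2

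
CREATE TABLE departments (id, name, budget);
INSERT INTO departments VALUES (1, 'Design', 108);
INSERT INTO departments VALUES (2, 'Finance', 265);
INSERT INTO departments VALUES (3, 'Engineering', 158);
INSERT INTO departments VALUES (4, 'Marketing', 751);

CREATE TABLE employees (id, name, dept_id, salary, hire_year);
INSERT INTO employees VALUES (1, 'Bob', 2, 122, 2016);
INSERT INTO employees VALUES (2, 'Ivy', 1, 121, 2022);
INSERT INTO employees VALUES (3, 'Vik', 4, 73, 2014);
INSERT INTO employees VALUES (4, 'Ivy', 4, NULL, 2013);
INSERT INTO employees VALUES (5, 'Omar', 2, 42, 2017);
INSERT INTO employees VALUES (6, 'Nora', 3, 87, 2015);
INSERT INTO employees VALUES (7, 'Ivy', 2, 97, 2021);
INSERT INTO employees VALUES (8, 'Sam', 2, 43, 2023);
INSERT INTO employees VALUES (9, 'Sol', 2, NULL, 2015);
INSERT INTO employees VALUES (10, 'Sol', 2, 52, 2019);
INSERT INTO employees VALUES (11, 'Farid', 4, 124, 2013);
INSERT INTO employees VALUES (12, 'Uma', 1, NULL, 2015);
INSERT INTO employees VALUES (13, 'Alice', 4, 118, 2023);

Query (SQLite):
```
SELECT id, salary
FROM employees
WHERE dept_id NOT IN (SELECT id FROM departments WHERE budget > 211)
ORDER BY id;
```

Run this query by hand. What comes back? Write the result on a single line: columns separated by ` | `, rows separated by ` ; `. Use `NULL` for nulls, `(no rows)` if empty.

2 | 121 ; 6 | 87 ; 12 | NULL

Inner query: departments.id where budget > 211.
Outer: keep employees rows whose dept_id is not in that set.
Inner query → {2, 4}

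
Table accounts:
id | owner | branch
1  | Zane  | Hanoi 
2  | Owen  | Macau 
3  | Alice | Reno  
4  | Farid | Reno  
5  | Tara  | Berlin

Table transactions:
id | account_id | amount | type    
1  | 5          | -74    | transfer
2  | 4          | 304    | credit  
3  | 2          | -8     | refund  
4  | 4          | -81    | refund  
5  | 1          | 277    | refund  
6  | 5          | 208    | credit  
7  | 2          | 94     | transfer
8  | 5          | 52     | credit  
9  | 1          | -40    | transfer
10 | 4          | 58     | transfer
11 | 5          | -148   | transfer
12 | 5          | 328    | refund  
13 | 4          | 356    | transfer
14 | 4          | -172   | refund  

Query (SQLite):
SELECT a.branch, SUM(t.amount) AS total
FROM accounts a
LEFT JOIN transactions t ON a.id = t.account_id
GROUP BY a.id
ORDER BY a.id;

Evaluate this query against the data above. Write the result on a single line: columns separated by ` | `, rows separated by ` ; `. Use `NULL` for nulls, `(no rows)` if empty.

Hanoi | 237 ; Macau | 86 ; Reno | NULL ; Reno | 465 ; Berlin | 366

LEFT JOIN keeps every accounts row; unmatched ones get NULL for transactions columns.
Group by accounts.id and compute SUM(t.amount). SUM over an all-NULL group is NULL.
  1: ids {5, 9} → SUM(t.amount)=237
  2: ids {3, 7} → SUM(t.amount)=86
  3: ids {—} → SUM(t.amount)=NULL
  4: ids {2, 4, 10, 13, 14} → SUM(t.amount)=465
  5: ids {1, 6, 8, 11, 12} → SUM(t.amount)=366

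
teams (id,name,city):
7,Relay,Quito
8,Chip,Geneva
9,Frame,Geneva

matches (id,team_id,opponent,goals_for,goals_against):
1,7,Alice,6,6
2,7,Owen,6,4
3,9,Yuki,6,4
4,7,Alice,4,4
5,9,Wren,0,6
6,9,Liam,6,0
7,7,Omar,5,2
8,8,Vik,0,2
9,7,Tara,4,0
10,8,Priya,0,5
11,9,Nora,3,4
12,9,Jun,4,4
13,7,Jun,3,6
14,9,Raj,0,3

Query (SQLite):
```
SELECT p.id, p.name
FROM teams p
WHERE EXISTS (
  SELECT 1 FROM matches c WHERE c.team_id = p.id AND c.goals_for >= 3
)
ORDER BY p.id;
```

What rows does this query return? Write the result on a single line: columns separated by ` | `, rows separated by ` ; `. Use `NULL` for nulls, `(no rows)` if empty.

7 | Relay ; 9 | Frame

For each teams row, check whether any matches with matching team_id has goals_for >= 3.
Keep rows where that is true.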